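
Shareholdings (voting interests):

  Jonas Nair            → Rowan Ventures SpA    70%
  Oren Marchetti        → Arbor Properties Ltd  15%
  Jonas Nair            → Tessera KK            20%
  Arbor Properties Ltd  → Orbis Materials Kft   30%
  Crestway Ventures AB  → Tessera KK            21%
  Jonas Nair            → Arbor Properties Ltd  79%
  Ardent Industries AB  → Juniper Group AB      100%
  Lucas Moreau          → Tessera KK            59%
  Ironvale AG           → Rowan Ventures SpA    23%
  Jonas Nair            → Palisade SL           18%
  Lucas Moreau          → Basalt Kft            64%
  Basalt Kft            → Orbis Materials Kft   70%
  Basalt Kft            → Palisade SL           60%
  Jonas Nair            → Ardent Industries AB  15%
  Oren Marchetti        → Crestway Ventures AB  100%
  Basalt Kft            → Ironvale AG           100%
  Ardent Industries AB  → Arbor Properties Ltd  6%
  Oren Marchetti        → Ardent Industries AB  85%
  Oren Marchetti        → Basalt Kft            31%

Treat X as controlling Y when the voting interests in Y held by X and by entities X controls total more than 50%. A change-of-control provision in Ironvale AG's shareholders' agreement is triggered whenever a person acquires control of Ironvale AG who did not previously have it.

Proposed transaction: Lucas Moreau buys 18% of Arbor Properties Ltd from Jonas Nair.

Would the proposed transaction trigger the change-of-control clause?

The purchase adds only to Lucas's holdings (Jonas's stake shrinks), so Lucas is the only person who could newly come to control Ironvale.
Lucas holds 64% of Basalt, so Lucas controls Basalt.
Basalt holds 100% of Ironvale, so Lucas controls Ironvale.
So Lucas already controls Ironvale before the transaction.
After the purchase, Lucas holds 18% of Arbor directly, and Jonas's stake falls to 61%.
Lucas controlled Ironvale already, so this is not a new person acquiring control; every other person's position is unchanged or reduced.
No new person acquires control, so the clause is not triggered.

No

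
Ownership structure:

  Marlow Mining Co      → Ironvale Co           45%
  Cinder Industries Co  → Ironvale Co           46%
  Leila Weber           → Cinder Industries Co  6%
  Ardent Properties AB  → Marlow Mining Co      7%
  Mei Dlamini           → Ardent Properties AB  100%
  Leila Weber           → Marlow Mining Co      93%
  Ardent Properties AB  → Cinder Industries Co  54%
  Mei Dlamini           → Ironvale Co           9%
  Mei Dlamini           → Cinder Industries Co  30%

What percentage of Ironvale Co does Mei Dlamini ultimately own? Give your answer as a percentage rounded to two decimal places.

50.79%

Mei reaches Ironvale along 4 paths.
Via Ardent → Cinder: 100% × 54% × 46% = 24.84%.
Via Cinder: 30% × 46% = 13.8%.
Direct stake: 9% = 9%.
Via Ardent → Marlow: 100% × 7% × 45% = 3.15%.
Total: 24.84% + 13.8% + 9% + 3.15% = 50.79%.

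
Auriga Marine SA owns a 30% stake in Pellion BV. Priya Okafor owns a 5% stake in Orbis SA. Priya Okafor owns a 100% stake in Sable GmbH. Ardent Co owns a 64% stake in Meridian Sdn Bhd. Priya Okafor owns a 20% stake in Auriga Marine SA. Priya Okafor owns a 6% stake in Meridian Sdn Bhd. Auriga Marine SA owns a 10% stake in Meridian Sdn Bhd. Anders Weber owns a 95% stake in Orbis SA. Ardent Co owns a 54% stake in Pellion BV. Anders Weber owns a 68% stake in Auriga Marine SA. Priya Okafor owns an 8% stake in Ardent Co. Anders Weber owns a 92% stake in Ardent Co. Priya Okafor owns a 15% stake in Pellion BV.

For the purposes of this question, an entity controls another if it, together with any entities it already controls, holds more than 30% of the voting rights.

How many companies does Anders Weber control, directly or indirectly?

Anders holds 92% of Ardent, so Anders controls Ardent.
Anders holds 68% of Auriga, so Anders controls Auriga.
Ardent and Auriga together hold 54% + 30% = 84% of Pellion, so Anders controls Pellion.
Auriga and Ardent together hold 10% + 64% = 74% of Meridian, so Anders controls Meridian.
Anders holds 95% of Orbis, so Anders controls Orbis.
No other company's threshold is met.
Anders controls 5 companies.

5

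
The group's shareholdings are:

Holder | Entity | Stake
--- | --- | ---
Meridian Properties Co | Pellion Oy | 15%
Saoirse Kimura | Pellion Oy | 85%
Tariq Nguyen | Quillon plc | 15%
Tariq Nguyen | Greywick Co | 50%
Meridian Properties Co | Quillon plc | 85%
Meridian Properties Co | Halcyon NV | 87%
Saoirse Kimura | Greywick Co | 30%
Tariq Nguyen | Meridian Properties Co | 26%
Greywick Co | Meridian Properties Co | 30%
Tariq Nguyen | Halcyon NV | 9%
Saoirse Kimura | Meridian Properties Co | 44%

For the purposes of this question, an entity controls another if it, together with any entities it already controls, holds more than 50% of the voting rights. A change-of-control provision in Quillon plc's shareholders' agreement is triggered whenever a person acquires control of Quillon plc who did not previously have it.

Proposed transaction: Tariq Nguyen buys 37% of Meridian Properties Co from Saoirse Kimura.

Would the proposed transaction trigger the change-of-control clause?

The purchase adds only to Tariq's holdings (Saoirse's stake shrinks), so Tariq is the only person who could newly come to control Quillon.
Tariq's largest direct stake is 50% in Greywick, which does not meet the threshold, so Tariq controls no company.
In Quillon, Tariq's side holds only 15%, not > 50%.
So before the transaction, Tariq does not control Quillon.
After the purchase, Tariq's direct stake in Meridian rises to 26% + 37% = 63%, and Saoirse's stake falls to 7%.
Tariq holds 63% of Meridian, so Tariq controls Meridian.
Tariq and Meridian together hold 15% + 85% = 100% of Quillon, so Tariq controls Quillon.
Tariq did not control Quillon before and does after, so the clause is triggered.

Yes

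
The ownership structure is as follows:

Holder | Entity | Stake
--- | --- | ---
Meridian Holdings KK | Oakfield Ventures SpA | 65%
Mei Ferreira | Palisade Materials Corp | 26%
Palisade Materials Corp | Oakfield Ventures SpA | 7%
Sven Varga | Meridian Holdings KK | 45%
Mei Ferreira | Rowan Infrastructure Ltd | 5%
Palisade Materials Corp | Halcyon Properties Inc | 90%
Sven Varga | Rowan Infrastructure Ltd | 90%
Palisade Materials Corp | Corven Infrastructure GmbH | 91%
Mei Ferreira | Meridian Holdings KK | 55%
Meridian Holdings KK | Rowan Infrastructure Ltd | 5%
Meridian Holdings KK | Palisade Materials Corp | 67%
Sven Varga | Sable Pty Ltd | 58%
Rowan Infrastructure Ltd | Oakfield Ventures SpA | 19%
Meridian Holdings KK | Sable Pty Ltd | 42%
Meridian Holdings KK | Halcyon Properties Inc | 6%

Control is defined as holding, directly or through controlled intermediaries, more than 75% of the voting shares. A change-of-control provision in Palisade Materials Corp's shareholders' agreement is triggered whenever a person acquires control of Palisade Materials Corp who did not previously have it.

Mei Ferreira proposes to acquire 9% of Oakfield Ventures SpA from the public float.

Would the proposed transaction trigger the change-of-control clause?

The purchase changes only Mei's holdings, so Mei is the only person who could newly come to control Palisade.
Mei's largest direct stake is 55% in Meridian, which does not meet the threshold, so Mei controls no company.
In Palisade, Mei's side holds only 26%, not > 75%.
So before the transaction, Mei does not control Palisade.
After the purchase, Mei holds 9% of Oakfield directly.
Mei's side now holds 9% of Oakfield, not > 75%, so Mei still does not control Oakfield.
After the transaction, Mei's side holds 26% of Palisade, not > 75%, so Mei still does not control Palisade.
No new person acquires control, so the clause is not triggered.

No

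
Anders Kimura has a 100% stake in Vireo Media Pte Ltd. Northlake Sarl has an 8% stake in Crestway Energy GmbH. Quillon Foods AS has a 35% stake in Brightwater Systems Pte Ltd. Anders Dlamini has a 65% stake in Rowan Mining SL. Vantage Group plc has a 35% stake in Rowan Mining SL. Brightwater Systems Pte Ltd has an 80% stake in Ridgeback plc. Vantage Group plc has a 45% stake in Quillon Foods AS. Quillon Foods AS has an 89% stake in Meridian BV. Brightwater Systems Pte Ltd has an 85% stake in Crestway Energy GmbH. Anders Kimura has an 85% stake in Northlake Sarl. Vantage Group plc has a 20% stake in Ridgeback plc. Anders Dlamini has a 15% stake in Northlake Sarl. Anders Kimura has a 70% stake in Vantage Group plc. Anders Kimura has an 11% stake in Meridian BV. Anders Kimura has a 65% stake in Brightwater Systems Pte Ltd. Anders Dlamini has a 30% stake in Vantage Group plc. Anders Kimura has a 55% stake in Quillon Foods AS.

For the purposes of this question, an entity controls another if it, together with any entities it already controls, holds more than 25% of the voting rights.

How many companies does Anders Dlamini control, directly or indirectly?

Anders Dlamini holds 30% of Vantage, so Anders Dlamini controls Vantage.
Vantage holds 45% of Quillon, so Anders Dlamini controls Quillon.
Quillon holds 89% of Meridian, so Anders Dlamini controls Meridian.
Vantage and Anders Dlamini together hold 35% + 65% = 100% of Rowan, so Anders Dlamini controls Rowan.
Quillon holds 35% of Brightwater, so Anders Dlamini controls Brightwater.
Vantage and Brightwater together hold 20% + 80% = 100% of Ridgeback, so Anders Dlamini controls Ridgeback.
Brightwater holds 85% of Crestway, so Anders Dlamini controls Crestway.
No other company's threshold is met.
Anders Dlamini controls 7 companies.

7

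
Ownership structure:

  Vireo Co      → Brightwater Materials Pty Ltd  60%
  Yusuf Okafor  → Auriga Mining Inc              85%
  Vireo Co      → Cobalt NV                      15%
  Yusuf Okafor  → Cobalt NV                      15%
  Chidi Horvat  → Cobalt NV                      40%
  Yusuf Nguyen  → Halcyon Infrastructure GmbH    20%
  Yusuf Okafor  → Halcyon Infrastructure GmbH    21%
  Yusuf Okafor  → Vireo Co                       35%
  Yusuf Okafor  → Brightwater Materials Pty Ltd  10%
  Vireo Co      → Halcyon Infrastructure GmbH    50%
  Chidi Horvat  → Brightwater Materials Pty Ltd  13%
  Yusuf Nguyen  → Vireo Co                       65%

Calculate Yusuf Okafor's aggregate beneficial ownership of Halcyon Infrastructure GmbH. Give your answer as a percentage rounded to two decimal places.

Yusuf Okafor reaches Halcyon along 2 paths.
Via Vireo: 35% × 50% = 17.5%.
Direct stake: 21% = 21%.
Total: 17.5% + 21% = 38.5%.
Rounded: 38.50%.

38.50%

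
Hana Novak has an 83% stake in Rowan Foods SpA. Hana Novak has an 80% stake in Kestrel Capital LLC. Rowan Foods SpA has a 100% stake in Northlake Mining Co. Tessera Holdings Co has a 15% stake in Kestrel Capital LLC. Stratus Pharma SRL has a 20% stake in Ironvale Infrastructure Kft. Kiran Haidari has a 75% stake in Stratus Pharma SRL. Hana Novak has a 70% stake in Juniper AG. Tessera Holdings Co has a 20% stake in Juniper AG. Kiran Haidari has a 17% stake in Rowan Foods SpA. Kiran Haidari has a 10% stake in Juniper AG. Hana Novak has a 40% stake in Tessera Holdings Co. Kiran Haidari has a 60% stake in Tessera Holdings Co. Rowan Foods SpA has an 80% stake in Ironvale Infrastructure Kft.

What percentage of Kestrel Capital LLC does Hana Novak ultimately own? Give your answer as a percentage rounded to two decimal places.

Hana reaches Kestrel along 2 paths.
Direct stake: 80% = 80%.
Via Tessera: 40% × 15% = 6%.
Total: 80% + 6% = 86%.
Rounded: 86.00%.

86.00%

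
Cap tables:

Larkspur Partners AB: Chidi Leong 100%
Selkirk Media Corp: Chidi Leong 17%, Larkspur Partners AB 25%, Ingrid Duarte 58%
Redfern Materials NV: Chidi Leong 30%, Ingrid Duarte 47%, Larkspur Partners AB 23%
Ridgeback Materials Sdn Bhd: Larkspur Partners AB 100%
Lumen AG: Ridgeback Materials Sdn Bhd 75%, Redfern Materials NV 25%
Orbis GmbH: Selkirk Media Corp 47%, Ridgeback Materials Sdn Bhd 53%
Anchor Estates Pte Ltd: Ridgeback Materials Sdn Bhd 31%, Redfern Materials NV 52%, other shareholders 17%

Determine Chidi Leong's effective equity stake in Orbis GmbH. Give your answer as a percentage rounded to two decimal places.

72.74%

Chidi reaches Orbis along 3 paths.
Via Selkirk: 17% × 47% = 7.99%.
Via Larkspur → Selkirk: 100% × 25% × 47% = 11.75%.
Via Larkspur → Ridgeback: 100% × 100% × 53% = 53%.
Total: 7.99% + 11.75% + 53% = 72.74%.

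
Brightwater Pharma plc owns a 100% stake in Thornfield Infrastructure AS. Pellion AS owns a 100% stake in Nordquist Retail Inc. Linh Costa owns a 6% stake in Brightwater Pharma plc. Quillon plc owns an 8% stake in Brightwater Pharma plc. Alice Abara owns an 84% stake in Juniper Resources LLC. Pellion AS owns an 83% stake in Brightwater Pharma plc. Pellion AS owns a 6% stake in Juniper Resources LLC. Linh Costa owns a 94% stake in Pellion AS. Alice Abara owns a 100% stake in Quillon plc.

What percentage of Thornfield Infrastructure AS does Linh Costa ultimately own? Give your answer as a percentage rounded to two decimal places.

84.02%

Linh reaches Thornfield along 2 paths.
Via Brightwater: 6% × 100% = 6%.
Via Pellion → Brightwater: 94% × 83% × 100% = 78.02%.
Total: 6% + 78.02% = 84.02%.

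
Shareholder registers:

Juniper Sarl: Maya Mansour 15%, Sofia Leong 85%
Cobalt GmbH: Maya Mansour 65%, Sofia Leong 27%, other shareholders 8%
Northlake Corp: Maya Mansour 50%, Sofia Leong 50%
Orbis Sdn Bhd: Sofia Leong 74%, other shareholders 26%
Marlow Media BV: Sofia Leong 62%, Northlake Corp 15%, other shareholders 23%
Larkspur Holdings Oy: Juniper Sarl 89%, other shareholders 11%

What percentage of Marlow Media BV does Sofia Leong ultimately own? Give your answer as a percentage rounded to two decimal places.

69.50%

Sofia reaches Marlow along 2 paths.
Direct stake: 62% = 62%.
Via Northlake: 50% × 15% = 7.5%.
Total: 62% + 7.5% = 69.5%.
Rounded: 69.50%.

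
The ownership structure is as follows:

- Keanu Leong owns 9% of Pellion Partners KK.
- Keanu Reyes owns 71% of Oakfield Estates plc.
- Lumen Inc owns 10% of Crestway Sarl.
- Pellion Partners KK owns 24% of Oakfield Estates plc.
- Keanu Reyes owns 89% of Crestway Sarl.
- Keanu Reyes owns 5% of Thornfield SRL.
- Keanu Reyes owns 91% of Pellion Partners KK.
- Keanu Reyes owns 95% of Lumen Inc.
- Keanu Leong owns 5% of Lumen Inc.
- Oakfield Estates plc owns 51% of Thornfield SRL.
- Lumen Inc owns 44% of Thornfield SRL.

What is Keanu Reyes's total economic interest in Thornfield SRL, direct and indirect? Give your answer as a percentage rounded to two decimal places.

94.15%

Keanu Reyes reaches Thornfield along 4 paths.
Direct stake: 5% = 5%.
Via Lumen: 95% × 44% = 41.8%.
Via Pellion → Oakfield: 91% × 24% × 51% = 11.1384%.
Via Oakfield: 71% × 51% = 36.21%.
Total: 5% + 41.8% + 11.1384% + 36.21% = 94.1484%.
Rounded: 94.15%.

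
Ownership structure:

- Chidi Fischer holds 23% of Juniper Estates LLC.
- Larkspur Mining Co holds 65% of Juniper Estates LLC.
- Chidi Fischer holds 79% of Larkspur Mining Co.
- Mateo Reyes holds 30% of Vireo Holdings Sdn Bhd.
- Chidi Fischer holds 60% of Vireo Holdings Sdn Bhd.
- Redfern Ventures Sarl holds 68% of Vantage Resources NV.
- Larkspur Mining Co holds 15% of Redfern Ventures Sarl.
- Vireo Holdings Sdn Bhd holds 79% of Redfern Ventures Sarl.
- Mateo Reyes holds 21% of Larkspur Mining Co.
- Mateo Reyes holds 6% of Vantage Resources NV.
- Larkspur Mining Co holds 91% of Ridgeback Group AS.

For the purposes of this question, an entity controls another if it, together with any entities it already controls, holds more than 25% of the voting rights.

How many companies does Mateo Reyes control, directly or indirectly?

Mateo holds 30% of Vireo, so Mateo controls Vireo.
Vireo holds 79% of Redfern, so Mateo controls Redfern.
Mateo and Redfern together hold 6% + 68% = 74% of Vantage, so Mateo controls Vantage.
No other company's threshold is met.
Mateo controls 3 companies.

3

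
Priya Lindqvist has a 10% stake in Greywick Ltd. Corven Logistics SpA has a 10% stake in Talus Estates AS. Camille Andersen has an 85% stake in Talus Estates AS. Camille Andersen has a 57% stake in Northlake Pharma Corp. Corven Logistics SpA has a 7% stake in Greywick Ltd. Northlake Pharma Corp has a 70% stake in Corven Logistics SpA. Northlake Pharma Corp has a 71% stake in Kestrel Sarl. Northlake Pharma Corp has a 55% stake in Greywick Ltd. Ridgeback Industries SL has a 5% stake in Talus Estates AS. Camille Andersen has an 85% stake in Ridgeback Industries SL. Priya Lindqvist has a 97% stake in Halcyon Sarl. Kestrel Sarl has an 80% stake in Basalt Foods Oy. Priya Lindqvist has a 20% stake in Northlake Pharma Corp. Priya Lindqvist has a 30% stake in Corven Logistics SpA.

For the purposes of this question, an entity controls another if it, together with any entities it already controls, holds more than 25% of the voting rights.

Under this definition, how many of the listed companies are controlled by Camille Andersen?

7

Camille holds 85% of Ridgeback, so Camille controls Ridgeback.
Camille holds 57% of Northlake, so Camille controls Northlake.
Northlake holds 70% of Corven, so Camille controls Corven.
Northlake holds 71% of Kestrel, so Camille controls Kestrel.
Corven and Ridgeback and Camille together hold 10% + 5% + 85% = 100% of Talus, so Camille controls Talus.
Kestrel holds 80% of Basalt, so Camille controls Basalt.
Northlake and Corven together hold 55% + 7% = 62% of Greywick, so Camille controls Greywick.
No other company's threshold is met.
Camille controls 7 companies.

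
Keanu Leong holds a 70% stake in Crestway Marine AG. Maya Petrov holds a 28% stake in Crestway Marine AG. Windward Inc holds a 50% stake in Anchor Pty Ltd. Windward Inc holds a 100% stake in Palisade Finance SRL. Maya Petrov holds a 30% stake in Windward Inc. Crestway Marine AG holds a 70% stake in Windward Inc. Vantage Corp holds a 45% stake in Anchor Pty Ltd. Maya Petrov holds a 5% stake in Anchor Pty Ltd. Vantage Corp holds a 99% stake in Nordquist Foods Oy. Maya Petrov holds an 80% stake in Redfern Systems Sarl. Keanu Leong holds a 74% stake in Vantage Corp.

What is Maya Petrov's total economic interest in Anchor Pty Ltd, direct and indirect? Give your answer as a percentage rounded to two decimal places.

29.80%

Maya reaches Anchor along 3 paths.
Via Windward: 30% × 50% = 15%.
Via Crestway → Windward: 28% × 70% × 50% = 9.8%.
Direct stake: 5% = 5%.
Total: 15% + 9.8% + 5% = 29.8%.
Rounded: 29.80%.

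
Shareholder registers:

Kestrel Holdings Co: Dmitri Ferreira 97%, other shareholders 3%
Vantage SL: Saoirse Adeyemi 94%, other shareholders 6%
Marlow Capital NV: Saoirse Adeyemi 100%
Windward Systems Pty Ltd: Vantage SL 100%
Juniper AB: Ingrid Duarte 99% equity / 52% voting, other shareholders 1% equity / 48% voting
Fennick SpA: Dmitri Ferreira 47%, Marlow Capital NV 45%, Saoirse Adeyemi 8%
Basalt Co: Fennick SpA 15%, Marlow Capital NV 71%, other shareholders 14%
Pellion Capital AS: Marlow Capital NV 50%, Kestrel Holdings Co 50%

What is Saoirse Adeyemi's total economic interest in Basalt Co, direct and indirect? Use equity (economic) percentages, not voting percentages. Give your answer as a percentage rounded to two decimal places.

78.95%

Saoirse reaches Basalt along 3 paths.
Via Marlow → Fennick: 100% × 45% × 15% = 6.75%.
Via Fennick: 8% × 15% = 1.2%.
Via Marlow: 100% × 71% = 71%.
Total: 6.75% + 1.2% + 71% = 78.95%.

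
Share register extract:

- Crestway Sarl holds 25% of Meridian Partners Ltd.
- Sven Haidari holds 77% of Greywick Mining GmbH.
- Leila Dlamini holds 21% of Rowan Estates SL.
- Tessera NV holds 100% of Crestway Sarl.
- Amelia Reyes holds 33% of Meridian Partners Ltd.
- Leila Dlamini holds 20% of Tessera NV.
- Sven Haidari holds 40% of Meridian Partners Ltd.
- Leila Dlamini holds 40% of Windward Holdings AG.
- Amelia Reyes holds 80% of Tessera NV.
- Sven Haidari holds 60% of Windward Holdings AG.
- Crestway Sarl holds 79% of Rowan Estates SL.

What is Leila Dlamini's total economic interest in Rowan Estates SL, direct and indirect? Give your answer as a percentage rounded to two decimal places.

36.80%

Leila reaches Rowan along 2 paths.
Via Tessera → Crestway: 20% × 100% × 79% = 15.8%.
Direct stake: 21% = 21%.
Total: 15.8% + 21% = 36.8%.
Rounded: 36.80%.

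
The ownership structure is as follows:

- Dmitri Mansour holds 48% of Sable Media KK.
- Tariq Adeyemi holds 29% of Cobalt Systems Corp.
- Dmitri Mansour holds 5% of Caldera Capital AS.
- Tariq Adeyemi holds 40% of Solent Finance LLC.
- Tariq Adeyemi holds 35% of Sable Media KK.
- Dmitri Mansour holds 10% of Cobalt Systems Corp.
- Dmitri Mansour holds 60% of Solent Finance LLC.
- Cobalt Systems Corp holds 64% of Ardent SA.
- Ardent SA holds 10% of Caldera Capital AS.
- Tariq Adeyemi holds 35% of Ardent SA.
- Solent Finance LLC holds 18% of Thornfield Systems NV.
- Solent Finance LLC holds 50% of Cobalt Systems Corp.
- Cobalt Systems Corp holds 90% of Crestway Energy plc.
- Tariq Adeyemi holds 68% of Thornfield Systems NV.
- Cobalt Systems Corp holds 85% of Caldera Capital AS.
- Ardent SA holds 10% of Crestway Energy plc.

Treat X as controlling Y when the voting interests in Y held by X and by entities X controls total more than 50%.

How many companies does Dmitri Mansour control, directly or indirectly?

5

Dmitri holds 60% of Solent, so Dmitri controls Solent.
Solent and Dmitri together hold 50% + 10% = 60% of Cobalt, so Dmitri controls Cobalt.
Cobalt holds 64% of Ardent, so Dmitri controls Ardent.
Ardent and Cobalt together hold 10% + 90% = 100% of Crestway, so Dmitri controls Crestway.
Dmitri and Cobalt and Ardent together hold 5% + 85% + 10% = 100% of Caldera, so Dmitri controls Caldera.
No other company's threshold is met.
Dmitri controls 5 companies.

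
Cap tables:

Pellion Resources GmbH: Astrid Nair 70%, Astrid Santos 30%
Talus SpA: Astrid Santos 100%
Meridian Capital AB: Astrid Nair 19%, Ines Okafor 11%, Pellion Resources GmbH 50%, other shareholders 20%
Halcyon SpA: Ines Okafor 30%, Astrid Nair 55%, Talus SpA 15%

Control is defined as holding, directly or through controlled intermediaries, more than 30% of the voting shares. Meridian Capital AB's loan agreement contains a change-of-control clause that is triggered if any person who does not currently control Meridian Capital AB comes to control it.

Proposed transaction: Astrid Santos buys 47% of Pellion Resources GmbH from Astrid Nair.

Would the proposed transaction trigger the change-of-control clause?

Yes

The purchase adds only to Astrid Santos's holdings (Astrid Nair's stake shrinks), so Astrid Santos is the only person who could newly come to control Meridian.
Astrid Santos holds 100% of Talus, so Astrid Santos controls Talus.
Neither Astrid Santos nor any entity Astrid Santos controls holds any voting interest in Meridian.
So before the transaction, Astrid Santos does not control Meridian.
After the purchase, Astrid Santos's direct stake in Pellion rises to 30% + 47% = 77%, and Astrid Nair's stake falls to 23%.
Astrid Santos holds 77% of Pellion, so Astrid Santos controls Pellion.
Pellion holds 50% of Meridian, so Astrid Santos controls Meridian.
Astrid Santos did not control Meridian before and does after, so the clause is triggered.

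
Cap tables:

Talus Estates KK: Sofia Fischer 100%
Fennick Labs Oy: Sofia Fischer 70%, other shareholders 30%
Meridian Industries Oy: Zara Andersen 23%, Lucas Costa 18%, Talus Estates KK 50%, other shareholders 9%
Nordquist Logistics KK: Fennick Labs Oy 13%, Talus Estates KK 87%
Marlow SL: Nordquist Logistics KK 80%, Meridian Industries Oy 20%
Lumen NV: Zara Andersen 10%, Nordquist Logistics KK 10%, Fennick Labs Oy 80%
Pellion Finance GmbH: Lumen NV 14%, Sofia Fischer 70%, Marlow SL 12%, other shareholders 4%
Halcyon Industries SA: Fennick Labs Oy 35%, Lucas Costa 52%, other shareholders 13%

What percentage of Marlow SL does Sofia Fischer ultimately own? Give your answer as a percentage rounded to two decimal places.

Sofia reaches Marlow along 3 paths.
Via Fennick → Nordquist: 70% × 13% × 80% = 7.28%.
Via Talus → Nordquist: 100% × 87% × 80% = 69.6%.
Via Talus → Meridian: 100% × 50% × 20% = 10%.
Total: 7.28% + 69.6% + 10% = 86.88%.

86.88%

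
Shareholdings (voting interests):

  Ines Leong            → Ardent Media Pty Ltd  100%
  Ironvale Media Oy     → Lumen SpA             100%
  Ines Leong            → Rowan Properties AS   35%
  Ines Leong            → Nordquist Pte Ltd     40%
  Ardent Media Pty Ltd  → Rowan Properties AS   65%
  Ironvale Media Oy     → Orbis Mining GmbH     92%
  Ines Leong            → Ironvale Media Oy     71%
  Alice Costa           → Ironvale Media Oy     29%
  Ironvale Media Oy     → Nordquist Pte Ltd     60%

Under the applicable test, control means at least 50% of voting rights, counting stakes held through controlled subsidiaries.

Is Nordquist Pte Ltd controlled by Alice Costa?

No

Alice's largest direct stake is 29% in Ironvale, which does not meet the threshold, so Alice controls no company.
Neither Alice nor any entity Alice controls holds any voting interest in Nordquist.
So Alice does not control Nordquist.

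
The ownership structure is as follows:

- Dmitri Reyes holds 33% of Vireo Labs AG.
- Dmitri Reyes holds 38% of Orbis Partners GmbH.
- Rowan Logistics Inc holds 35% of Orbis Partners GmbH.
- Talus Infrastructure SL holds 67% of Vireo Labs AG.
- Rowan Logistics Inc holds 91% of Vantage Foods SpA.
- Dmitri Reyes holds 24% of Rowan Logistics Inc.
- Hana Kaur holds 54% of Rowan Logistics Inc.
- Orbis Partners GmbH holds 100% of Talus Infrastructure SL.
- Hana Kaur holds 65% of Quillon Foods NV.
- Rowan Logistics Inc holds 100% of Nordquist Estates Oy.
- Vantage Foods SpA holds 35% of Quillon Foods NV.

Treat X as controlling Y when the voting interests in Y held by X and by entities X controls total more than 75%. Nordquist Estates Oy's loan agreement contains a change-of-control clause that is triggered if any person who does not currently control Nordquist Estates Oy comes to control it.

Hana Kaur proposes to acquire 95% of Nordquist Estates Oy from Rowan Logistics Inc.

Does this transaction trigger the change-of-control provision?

The purchase adds only to Hana's holdings (Rowan's stake shrinks), so Hana is the only person who could newly come to control Nordquist.
Hana's largest direct stake is 65% in Quillon, which does not meet the threshold, so Hana controls no company.
Neither Hana nor any entity Hana controls holds any voting interest in Nordquist.
So before the transaction, Hana does not control Nordquist.
After the purchase, Hana holds 95% of Nordquist directly, and Rowan's stake falls to 5%.
Hana holds 95% of Nordquist, so Hana controls Nordquist.
Hana did not control Nordquist before and does after, so the clause is triggered.

Yes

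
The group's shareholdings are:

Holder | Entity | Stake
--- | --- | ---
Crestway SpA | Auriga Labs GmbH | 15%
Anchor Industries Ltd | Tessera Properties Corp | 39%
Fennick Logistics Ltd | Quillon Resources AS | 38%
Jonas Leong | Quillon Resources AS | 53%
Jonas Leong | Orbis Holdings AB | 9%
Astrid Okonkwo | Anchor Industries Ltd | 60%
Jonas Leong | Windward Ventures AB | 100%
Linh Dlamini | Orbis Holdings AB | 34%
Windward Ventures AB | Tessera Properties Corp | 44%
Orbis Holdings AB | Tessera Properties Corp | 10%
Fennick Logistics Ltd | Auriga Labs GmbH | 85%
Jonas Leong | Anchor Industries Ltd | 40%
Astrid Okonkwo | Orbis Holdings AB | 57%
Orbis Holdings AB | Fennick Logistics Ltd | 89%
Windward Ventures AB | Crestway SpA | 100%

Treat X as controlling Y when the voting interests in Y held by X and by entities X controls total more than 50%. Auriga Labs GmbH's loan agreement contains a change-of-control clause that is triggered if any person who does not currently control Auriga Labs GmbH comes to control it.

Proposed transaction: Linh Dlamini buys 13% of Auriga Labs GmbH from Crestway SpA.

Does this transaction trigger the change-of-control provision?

The purchase adds only to Linh's holdings (Crestway's stake shrinks), so Linh is the only person who could newly come to control Auriga.
Linh's largest direct stake is 34% in Orbis, which does not meet the threshold, so Linh controls no company.
Neither Linh nor any entity Linh controls holds any voting interest in Auriga.
So before the transaction, Linh does not control Auriga.
After the purchase, Linh holds 13% of Auriga directly, and Crestway's stake falls to 2%.
After the transaction, Linh's side holds 13% of Auriga, not > 50%, so Linh still does not control Auriga.
No new person acquires control, so the clause is not triggered.

No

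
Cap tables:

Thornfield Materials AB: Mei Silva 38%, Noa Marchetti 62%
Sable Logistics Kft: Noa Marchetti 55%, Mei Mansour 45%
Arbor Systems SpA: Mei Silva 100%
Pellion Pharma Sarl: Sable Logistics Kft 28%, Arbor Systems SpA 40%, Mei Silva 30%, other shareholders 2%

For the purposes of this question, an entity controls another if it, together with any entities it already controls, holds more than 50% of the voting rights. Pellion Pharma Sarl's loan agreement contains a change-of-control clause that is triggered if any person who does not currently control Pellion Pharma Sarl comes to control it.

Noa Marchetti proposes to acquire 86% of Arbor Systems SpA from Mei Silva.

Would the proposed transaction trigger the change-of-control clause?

The purchase adds only to Noa's holdings (Mei Silva's stake shrinks), so Noa is the only person who could newly come to control Pellion.
Noa holds 62% of Thornfield, so Noa controls Thornfield.
Noa holds 55% of Sable, so Noa controls Sable.
In Pellion, Noa's side holds only 28%, not > 50%.
So before the transaction, Noa does not control Pellion.
After the purchase, Noa holds 86% of Arbor directly, and Mei Silva's stake falls to 14%.
Noa holds 86% of Arbor, so Noa controls Arbor.
Sable and Arbor together hold 28% + 40% = 68% of Pellion, so Noa controls Pellion.
Noa did not control Pellion before and does after, so the clause is triggered.

Yes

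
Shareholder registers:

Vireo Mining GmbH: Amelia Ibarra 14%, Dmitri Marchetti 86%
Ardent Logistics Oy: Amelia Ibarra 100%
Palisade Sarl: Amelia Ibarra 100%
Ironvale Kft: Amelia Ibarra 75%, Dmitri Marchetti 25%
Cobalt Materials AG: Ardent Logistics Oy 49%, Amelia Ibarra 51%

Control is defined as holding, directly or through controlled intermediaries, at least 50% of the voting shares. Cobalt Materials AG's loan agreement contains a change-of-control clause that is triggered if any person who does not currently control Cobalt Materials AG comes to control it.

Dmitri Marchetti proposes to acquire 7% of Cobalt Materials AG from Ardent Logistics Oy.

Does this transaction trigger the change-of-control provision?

The purchase adds only to Dmitri's holdings (Ardent's stake shrinks), so Dmitri is the only person who could newly come to control Cobalt.
Dmitri holds 86% of Vireo, so Dmitri controls Vireo.
Neither Dmitri nor any entity Dmitri controls holds any voting interest in Cobalt.
So before the transaction, Dmitri does not control Cobalt.
After the purchase, Dmitri holds 7% of Cobalt directly, and Ardent's stake falls to 42%.
After the transaction, Dmitri's side holds 7% of Cobalt, not ≥ 50%, so Dmitri still does not control Cobalt.
No new person acquires control, so the clause is not triggered.

No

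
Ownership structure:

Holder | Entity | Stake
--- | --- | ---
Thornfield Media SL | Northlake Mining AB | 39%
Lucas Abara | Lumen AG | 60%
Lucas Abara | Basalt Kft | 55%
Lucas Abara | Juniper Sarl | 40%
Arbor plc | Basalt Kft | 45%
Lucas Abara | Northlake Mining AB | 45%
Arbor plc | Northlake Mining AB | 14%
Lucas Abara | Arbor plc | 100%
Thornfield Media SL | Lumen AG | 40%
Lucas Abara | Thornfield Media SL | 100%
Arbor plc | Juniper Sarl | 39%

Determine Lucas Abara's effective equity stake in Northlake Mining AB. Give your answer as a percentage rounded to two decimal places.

98.00%

Lucas reaches Northlake along 3 paths.
Direct stake: 45% = 45%.
Via Arbor: 100% × 14% = 14%.
Via Thornfield: 100% × 39% = 39%.
Total: 45% + 14% + 39% = 98%.
Rounded: 98.00%.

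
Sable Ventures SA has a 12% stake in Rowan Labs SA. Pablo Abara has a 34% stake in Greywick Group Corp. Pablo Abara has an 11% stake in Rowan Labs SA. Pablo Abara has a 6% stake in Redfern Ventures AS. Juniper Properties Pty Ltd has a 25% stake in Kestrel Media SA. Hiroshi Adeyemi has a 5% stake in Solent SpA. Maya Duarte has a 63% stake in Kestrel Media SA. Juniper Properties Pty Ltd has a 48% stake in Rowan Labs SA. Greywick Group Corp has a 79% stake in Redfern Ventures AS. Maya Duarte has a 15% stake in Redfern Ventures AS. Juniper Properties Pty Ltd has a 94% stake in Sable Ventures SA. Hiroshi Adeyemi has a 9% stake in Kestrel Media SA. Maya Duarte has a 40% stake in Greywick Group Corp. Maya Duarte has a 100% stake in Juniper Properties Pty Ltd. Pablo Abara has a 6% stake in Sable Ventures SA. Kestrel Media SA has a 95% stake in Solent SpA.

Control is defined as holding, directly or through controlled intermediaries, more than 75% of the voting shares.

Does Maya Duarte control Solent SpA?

Yes

Maya holds 100% of Juniper, so Maya controls Juniper.
Maya and Juniper together hold 63% + 25% = 88% of Kestrel, so Maya controls Kestrel.
Kestrel holds 95% of Solent, so Maya controls Solent.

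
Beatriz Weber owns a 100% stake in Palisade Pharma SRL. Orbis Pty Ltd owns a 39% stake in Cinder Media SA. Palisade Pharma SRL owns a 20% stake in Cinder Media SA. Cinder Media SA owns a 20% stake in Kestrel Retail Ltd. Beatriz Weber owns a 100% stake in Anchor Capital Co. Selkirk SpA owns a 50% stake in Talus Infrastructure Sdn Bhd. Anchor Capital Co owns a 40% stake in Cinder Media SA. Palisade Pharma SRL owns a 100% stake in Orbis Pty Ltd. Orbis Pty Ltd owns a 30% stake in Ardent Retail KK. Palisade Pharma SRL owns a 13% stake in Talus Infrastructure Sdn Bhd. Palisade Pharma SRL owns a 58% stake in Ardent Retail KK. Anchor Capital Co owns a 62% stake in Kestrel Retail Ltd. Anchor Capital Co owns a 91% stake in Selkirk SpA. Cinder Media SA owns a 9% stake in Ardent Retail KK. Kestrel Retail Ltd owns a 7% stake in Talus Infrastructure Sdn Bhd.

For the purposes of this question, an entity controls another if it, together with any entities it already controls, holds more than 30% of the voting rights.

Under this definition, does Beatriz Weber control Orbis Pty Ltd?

Beatriz holds 100% of Palisade, so Beatriz controls Palisade.
Palisade holds 100% of Orbis, so Beatriz controls Orbis.

Yes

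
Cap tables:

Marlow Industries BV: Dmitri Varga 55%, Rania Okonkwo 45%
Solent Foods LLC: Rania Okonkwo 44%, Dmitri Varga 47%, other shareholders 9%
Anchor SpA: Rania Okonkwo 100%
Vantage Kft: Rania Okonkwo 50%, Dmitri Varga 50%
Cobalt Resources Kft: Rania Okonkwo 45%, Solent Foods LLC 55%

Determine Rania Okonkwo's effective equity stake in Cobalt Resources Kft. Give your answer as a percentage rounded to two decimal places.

69.20%

Rania reaches Cobalt along 2 paths.
Direct stake: 45% = 45%.
Via Solent: 44% × 55% = 24.2%.
Total: 45% + 24.2% = 69.2%.
Rounded: 69.20%.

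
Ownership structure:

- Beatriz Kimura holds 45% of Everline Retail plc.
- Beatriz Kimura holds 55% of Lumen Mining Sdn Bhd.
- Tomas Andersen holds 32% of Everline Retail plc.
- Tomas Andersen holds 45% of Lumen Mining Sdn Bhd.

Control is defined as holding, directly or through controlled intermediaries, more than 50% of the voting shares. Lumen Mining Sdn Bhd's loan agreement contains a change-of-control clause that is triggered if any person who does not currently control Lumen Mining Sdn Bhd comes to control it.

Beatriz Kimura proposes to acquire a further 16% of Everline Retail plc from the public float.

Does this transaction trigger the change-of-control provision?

The purchase changes only Beatriz's holdings, so Beatriz is the only person who could newly come to control Lumen.
Beatriz holds 55% of Lumen, so Beatriz controls Lumen.
So Beatriz already controls Lumen before the transaction.
After the purchase, Beatriz's direct stake in Everline rises to 45% + 16% = 61%.
Beatriz controlled Lumen already, so this is not a new person acquiring control; every other person's position is unchanged or reduced.
No new person acquires control, so the clause is not triggered.

No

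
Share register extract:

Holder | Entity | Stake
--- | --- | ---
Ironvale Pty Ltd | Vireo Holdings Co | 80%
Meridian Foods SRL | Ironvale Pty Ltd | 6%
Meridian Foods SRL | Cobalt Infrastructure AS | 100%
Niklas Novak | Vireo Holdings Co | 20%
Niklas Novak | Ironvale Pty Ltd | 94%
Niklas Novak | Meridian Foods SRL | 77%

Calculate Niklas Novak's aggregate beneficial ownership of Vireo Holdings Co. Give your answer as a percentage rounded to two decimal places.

Niklas reaches Vireo along 3 paths.
Direct stake: 20% = 20%.
Via Meridian → Ironvale: 77% × 6% × 80% = 3.696%.
Via Ironvale: 94% × 80% = 75.2%.
Total: 20% + 3.696% + 75.2% = 98.896%.
Rounded: 98.90%.

98.90%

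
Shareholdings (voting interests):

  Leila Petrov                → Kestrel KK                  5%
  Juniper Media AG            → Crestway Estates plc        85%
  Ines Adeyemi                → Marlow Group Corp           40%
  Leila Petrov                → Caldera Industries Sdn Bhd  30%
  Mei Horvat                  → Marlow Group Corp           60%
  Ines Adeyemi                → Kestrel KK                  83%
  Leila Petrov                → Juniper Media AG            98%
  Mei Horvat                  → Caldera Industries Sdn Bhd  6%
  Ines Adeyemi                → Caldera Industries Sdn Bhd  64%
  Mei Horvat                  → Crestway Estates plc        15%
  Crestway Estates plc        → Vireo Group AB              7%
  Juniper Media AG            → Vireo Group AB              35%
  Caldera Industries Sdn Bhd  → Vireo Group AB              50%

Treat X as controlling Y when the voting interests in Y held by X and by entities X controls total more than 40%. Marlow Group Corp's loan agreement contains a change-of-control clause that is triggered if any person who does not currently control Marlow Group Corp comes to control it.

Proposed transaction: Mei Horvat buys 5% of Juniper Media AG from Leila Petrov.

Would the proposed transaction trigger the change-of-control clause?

No

The purchase adds only to Mei's holdings (Leila's stake shrinks), so Mei is the only person who could newly come to control Marlow.
Mei holds 60% of Marlow, so Mei controls Marlow.
So Mei already controls Marlow before the transaction.
After the purchase, Mei holds 5% of Juniper directly, and Leila's stake falls to 93%.
Mei controlled Marlow already, so this is not a new person acquiring control; every other person's position is unchanged or reduced.
No new person acquires control, so the clause is not triggered.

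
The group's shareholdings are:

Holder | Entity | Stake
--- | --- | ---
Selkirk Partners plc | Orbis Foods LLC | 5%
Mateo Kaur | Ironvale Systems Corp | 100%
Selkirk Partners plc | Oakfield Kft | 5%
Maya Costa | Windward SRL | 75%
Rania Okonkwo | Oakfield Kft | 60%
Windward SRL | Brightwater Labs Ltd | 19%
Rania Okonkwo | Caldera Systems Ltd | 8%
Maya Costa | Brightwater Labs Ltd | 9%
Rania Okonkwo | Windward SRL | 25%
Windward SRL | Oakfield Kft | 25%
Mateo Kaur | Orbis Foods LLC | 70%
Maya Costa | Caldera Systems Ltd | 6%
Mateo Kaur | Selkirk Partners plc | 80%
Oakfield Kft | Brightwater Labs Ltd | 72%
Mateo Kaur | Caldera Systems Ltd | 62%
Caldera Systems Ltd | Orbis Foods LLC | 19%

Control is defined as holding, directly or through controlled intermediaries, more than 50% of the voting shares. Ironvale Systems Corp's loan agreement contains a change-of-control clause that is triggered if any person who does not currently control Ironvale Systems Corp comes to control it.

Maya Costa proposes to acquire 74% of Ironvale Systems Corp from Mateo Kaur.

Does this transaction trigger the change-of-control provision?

The purchase adds only to Maya's holdings (Mateo's stake shrinks), so Maya is the only person who could newly come to control Ironvale.
Maya holds 75% of Windward, so Maya controls Windward.
Neither Maya nor any entity Maya controls holds any voting interest in Ironvale.
So before the transaction, Maya does not control Ironvale.
After the purchase, Maya holds 74% of Ironvale directly, and Mateo's stake falls to 26%.
Maya holds 74% of Ironvale, so Maya controls Ironvale.
Maya did not control Ironvale before and does after, so the clause is triggered.

Yes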